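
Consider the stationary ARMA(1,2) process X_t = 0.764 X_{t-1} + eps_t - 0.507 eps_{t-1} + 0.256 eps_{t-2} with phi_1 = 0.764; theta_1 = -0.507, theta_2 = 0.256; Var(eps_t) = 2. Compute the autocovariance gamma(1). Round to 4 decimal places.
\gamma(1) = 1.4975

Multiply the model equation by X_{t-k} and take expectations. With theta_0 = psi_0 = 1 and psi_j the MA(infinity) weights, this gives
  gamma(k) - sum_i phi_i gamma(k-i) = c_k,
  c_k = sigma^2 * sum_{j=k..q} theta_j psi_{j-k}   (c_k = 0 for k > q),
using gamma(-m) = gamma(m).
psi-weights needed (psi_j = theta_j + sum_i phi_i psi_{j-i}):
  psi_1 = theta_1 + phi_1 = -0.507 + (0.764) = 0.257
  psi_2 = theta_2 + phi_1 psi_1 = 0.256 + (0.764)(0.257) = 0.452348
Right-hand sides:
  c_0 = sigma^2 (1 + theta_1 psi_1 + theta_2 psi_2) = 2 * (1 + (-0.507)(0.257) + (0.256)(0.452348)) = 2 * 0.985502 = 1.971004
  c_1 = sigma^2 (theta_1 + theta_2 psi_1) = 2 * (-0.507 + (0.256)(0.257)) = -0.882416
  c_2 = sigma^2 theta_2 = 2 * (0.256) = 0.512
Equations for k = 0 and k = 1 (AR order 1):
  gamma(0) = phi_1 gamma(1) + c_0
  gamma(1) = phi_1 gamma(0) + c_1
Substituting the second into the first: gamma(0) (1 - phi_1^2) = c_0 + phi_1 c_1, so
  gamma(0) = (c_0 + phi_1 c_1) / (1 - phi_1^2) = (1.971004 + (0.764)(-0.882416)) / (1 - (0.764)^2) = 1.296838 / 0.416304 = 3.115123.
  gamma(1) = phi_1 gamma(0) + c_1 = (0.764)(3.115123) + (-0.882416) = 1.497538.
Therefore gamma(1) = 1.4975 (to 4 decimal places).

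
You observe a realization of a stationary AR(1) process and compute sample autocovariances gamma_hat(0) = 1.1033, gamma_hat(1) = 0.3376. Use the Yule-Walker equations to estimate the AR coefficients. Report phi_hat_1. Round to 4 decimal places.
\hat\phi_{1} = 0.3060

The Yule-Walker equations for an AR(p) process read, in matrix form,
  Gamma_p phi = r_p,   with   (Gamma_p)_{ij} = gamma(|i - j|),
                       (r_p)_i = gamma(i),   i,j = 1..p.
Substitute the sample gammas (Toeplitz matrix and right-hand side of size 1):
  Gamma_p = [[1.1033]]
  r_p     = [0.3376]
With p = 1 this is the single equation gamma(0) phi_1 = gamma(1):
  phi_hat_1 = gamma(1) / gamma(0) = 0.3376 / 1.1033 = 0.3060.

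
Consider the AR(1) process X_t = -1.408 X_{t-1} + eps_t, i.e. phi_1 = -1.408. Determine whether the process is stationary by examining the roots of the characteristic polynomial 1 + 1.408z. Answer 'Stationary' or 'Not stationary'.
\text{Not stationary}

The AR(p) characteristic polynomial is P(z) = 1 + 1.408z.
Stationarity requires all roots to lie outside the unit circle, i.e. |z| > 1 for every root.
This is linear in z: 1 + (1.408) z = 0  =>  z = -1/(1.408) = -0.710227,  |z| = 0.710227.
Moduli of all roots: 0.7102.
All moduli strictly greater than 1? No.
Verdict: Not stationary.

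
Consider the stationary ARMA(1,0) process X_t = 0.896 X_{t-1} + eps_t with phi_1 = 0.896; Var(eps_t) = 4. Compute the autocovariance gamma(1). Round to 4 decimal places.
\gamma(1) = 18.1759

Multiply the model equation by X_{t-k} and take expectations. With theta_0 = psi_0 = 1 and psi_j the MA(infinity) weights, this gives
  gamma(k) - sum_i phi_i gamma(k-i) = c_k,
  c_k = sigma^2 * sum_{j=k..q} theta_j psi_{j-k}   (c_k = 0 for k > q),
using gamma(-m) = gamma(m).
Pure AR (q = 0): c_0 = sigma^2 = 4, c_k = 0 for k >= 1.
Equations for k = 0 and k = 1 (AR order 1):
  gamma(0) = phi_1 gamma(1) + c_0
  gamma(1) = phi_1 gamma(0) + c_1
Substituting the second into the first: gamma(0) (1 - phi_1^2) = c_0 + phi_1 c_1, so
  gamma(0) = c_0 / (1 - phi_1^2) = 4 / (1 - (0.896)^2) = 4 / 0.197184 = 20.285622.
  gamma(1) = phi_1 gamma(0) = (0.896)(20.285622) = 18.175917.
Therefore gamma(1) = 18.1759 (to 4 decimal places).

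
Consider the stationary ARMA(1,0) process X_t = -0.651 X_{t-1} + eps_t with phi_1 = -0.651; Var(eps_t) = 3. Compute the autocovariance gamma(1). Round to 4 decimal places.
\gamma(1) = -3.3895

Multiply the model equation by X_{t-k} and take expectations. With theta_0 = psi_0 = 1 and psi_j the MA(infinity) weights, this gives
  gamma(k) - sum_i phi_i gamma(k-i) = c_k,
  c_k = sigma^2 * sum_{j=k..q} theta_j psi_{j-k}   (c_k = 0 for k > q),
using gamma(-m) = gamma(m).
Pure AR (q = 0): c_0 = sigma^2 = 3, c_k = 0 for k >= 1.
Equations for k = 0 and k = 1 (AR order 1):
  gamma(0) = phi_1 gamma(1) + c_0
  gamma(1) = phi_1 gamma(0) + c_1
Substituting the second into the first: gamma(0) (1 - phi_1^2) = c_0 + phi_1 c_1, so
  gamma(0) = c_0 / (1 - phi_1^2) = 3 / (1 - (-0.651)^2) = 3 / 0.576199 = 5.206535.
  gamma(1) = phi_1 gamma(0) = (-0.651)(5.206535) = -3.389454.
Therefore gamma(1) = -3.3895 (to 4 decimal places).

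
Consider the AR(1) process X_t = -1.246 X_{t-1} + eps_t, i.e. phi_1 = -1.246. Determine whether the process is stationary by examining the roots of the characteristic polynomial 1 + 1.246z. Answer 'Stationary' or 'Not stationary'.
\text{Not stationary}

The AR(p) characteristic polynomial is P(z) = 1 + 1.246z.
Stationarity requires all roots to lie outside the unit circle, i.e. |z| > 1 for every root.
This is linear in z: 1 + (1.246) z = 0  =>  z = -1/(1.246) = -0.802568,  |z| = 0.802568.
Moduli of all roots: 0.8026.
All moduli strictly greater than 1? No.
Verdict: Not stationary.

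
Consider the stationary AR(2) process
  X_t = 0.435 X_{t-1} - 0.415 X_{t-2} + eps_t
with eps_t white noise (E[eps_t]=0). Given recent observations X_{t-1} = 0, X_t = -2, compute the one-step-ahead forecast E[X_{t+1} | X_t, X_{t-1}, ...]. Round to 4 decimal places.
E[X_{t+1} \mid \mathcal F_t] = -0.8700

For an AR(p) model X_t = c + sum_i phi_i X_{t-i} + eps_t, the
one-step-ahead conditional mean is
  E[X_{t+1} | X_t, ...] = c + sum_i phi_i X_{t+1-i}.
Substitute known values:
  E[X_{t+1} | ...] = (0.435) * (-2) + (-0.415) * (0)
                   = -0.8700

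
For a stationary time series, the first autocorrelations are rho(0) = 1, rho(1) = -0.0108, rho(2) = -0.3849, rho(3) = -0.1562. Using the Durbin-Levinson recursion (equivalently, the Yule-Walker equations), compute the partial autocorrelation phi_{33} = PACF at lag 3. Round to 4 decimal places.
\phi_{33} = -0.1951

The PACF at lag k is phi_{kk}, the last component of the solution
to the Yule-Walker system G_k phi = r_k where
  (G_k)_{ij} = rho(|i - j|), (r_k)_i = rho(i), i,j = 1..k.
Equivalently, Durbin-Levinson gives phi_{kk} iteratively:
  phi_{11} = rho(1)
  phi_{kk} = [rho(k) - sum_{j=1..k-1} phi_{k-1,j} rho(k-j)]
            / [1 - sum_{j=1..k-1} phi_{k-1,j} rho(j)],
  phi_{k,j} = phi_{k-1,j} - phi_{kk} phi_{k-1,k-j},  j = 1..k-1.
Step k = 1:
  phi_11 = rho(1) = -0.0108.
Step k = 2:
  phi_22 = [rho(2) - phi_11 rho(1)] / [1 - phi_11 rho(1)] = [-0.3849 - (-0.0108)(-0.0108)] / [1 - (-0.0108)(-0.0108)]
         = -0.38501664 / 0.99988336 = -0.385062.
  Update: phi_21 = phi_11 - phi_22 phi_11 = -0.0108 - (-0.385062)(-0.0108) = -0.014959.
Step k = 3:
  phi_33 = [rho(3) - phi_21 rho(2) - phi_22 rho(1)] / [1 - phi_21 rho(1) - phi_22 rho(2)]
    numerator   = -0.1562 - (-0.014959)(-0.3849) - (-0.385062)(-0.0108) = -0.16611625
    denominator = 1 - (-0.014959)(-0.0108) - (-0.385062)(-0.3849) = 0.85162825
  phi_33 = -0.16611625 / 0.85162825 = -0.1951.
Therefore phi_{33} = -0.1951.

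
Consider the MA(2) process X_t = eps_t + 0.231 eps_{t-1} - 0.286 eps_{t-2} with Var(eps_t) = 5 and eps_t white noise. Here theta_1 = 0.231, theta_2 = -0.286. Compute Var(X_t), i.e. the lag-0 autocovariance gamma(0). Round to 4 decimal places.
\gamma(0) = 5.6758

For an MA(q) process X_t = eps_t + sum_i theta_i eps_{t-i} with
Var(eps_t) = sigma^2, the variance is
  gamma(0) = sigma^2 * (1 + sum_i theta_i^2).
  sum_i theta_i^2 = (0.231)^2 + (-0.286)^2 = 0.053361 + 0.081796 = 0.135157.
  gamma(0) = 5 * (1 + 0.135157) = 5 * 1.135157 = 5.675785, which rounds to 5.6758.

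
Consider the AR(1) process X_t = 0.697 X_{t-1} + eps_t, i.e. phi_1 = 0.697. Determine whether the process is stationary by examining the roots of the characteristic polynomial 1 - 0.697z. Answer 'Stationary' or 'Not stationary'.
\text{Stationary}

The AR(p) characteristic polynomial is P(z) = 1 - 0.697z.
Stationarity requires all roots to lie outside the unit circle, i.e. |z| > 1 for every root.
This is linear in z: 1 + (-0.697) z = 0  =>  z = -1/(-0.697) = 1.43472,  |z| = 1.43472.
Moduli of all roots: 1.4347.
All moduli strictly greater than 1? Yes.
Verdict: Stationary.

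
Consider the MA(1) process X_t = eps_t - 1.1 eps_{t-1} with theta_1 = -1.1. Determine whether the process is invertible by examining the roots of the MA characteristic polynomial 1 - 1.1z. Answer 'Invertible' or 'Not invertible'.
\text{Not invertible}

The MA(q) characteristic polynomial is P(z) = 1 - 1.1z.
Invertibility requires all roots to lie outside the unit circle, i.e. |z| > 1 for every root.
This is linear in z: 1 + (-1.1) z = 0  =>  z = -1/(-1.1) = 0.909091,  |z| = 0.909091.
Moduli of all roots: 0.9091.
All moduli strictly greater than 1? No.
Verdict: Not invertible.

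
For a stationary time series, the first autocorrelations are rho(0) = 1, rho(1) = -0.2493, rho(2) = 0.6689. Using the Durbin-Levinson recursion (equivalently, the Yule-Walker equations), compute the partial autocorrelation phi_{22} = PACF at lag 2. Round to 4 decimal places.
\phi_{22} = 0.6470

The PACF at lag k is phi_{kk}, the last component of the solution
to the Yule-Walker system G_k phi = r_k where
  (G_k)_{ij} = rho(|i - j|), (r_k)_i = rho(i), i,j = 1..k.
Equivalently, Durbin-Levinson gives phi_{kk} iteratively:
  phi_{11} = rho(1)
  phi_{kk} = [rho(k) - sum_{j=1..k-1} phi_{k-1,j} rho(k-j)]
            / [1 - sum_{j=1..k-1} phi_{k-1,j} rho(j)],
  phi_{k,j} = phi_{k-1,j} - phi_{kk} phi_{k-1,k-j},  j = 1..k-1.
Step k = 1:
  phi_11 = rho(1) = -0.2493.
Step k = 2:
  phi_22 = [rho(2) - phi_11 rho(1)] / [1 - phi_11 rho(1)] = [0.6689 - (-0.2493)(-0.2493)] / [1 - (-0.2493)(-0.2493)]
         = 0.60674951 / 0.93784951 = 0.647.
Therefore phi_{22} = 0.6470.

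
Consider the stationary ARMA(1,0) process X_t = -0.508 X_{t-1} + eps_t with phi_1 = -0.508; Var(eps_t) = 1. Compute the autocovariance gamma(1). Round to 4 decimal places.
\gamma(1) = -0.6847

Multiply the model equation by X_{t-k} and take expectations. With theta_0 = psi_0 = 1 and psi_j the MA(infinity) weights, this gives
  gamma(k) - sum_i phi_i gamma(k-i) = c_k,
  c_k = sigma^2 * sum_{j=k..q} theta_j psi_{j-k}   (c_k = 0 for k > q),
using gamma(-m) = gamma(m).
Pure AR (q = 0): c_0 = sigma^2 = 1, c_k = 0 for k >= 1.
Equations for k = 0 and k = 1 (AR order 1):
  gamma(0) = phi_1 gamma(1) + c_0
  gamma(1) = phi_1 gamma(0) + c_1
Substituting the second into the first: gamma(0) (1 - phi_1^2) = c_0 + phi_1 c_1, so
  gamma(0) = c_0 / (1 - phi_1^2) = 1 / (1 - (-0.508)^2) = 1 / 0.741936 = 1.347825.
  gamma(1) = phi_1 gamma(0) = (-0.508)(1.347825) = -0.684695.
Therefore gamma(1) = -0.6847 (to 4 decimal places).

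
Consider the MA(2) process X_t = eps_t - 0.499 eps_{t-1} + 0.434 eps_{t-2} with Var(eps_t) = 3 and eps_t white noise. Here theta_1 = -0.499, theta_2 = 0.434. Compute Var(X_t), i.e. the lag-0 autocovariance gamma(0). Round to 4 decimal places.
\gamma(0) = 4.3121

For an MA(q) process X_t = eps_t + sum_i theta_i eps_{t-i} with
Var(eps_t) = sigma^2, the variance is
  gamma(0) = sigma^2 * (1 + sum_i theta_i^2).
  sum_i theta_i^2 = (-0.499)^2 + (0.434)^2 = 0.249001 + 0.188356 = 0.437357.
  gamma(0) = 3 * (1 + 0.437357) = 3 * 1.437357 = 4.312071, which rounds to 4.3121.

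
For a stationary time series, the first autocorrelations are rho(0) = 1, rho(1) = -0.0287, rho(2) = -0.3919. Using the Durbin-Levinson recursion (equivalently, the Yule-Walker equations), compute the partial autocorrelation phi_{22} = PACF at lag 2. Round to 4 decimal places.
\phi_{22} = -0.3930

The PACF at lag k is phi_{kk}, the last component of the solution
to the Yule-Walker system G_k phi = r_k where
  (G_k)_{ij} = rho(|i - j|), (r_k)_i = rho(i), i,j = 1..k.
Equivalently, Durbin-Levinson gives phi_{kk} iteratively:
  phi_{11} = rho(1)
  phi_{kk} = [rho(k) - sum_{j=1..k-1} phi_{k-1,j} rho(k-j)]
            / [1 - sum_{j=1..k-1} phi_{k-1,j} rho(j)],
  phi_{k,j} = phi_{k-1,j} - phi_{kk} phi_{k-1,k-j},  j = 1..k-1.
Step k = 1:
  phi_11 = rho(1) = -0.0287.
Step k = 2:
  phi_22 = [rho(2) - phi_11 rho(1)] / [1 - phi_11 rho(1)] = [-0.3919 - (-0.0287)(-0.0287)] / [1 - (-0.0287)(-0.0287)]
         = -0.39272369 / 0.99917631 = -0.393.
Therefore phi_{22} = -0.3930.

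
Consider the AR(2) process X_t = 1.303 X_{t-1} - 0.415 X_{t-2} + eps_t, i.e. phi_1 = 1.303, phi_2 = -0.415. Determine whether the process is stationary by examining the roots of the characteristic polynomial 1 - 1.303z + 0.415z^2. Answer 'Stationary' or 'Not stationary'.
\text{Stationary}

The AR(p) characteristic polynomial is P(z) = 1 - 1.303z + 0.415z^2.
Stationarity requires all roots to lie outside the unit circle, i.e. |z| > 1 for every root.
Set 1 + (-1.303) z + (0.415) z^2 = 0, i.e. a z^2 + b z + c = 0 with a = 0.415, b = -1.303, c = 1.
Discriminant D = b^2 - 4ac = (-1.303)^2 - 4*(0.415)*1 = 1.697809 - (1.66) = 0.037809.
D >= 0, so the roots are real: z = (-b +/- sqrt(D)) / (2a) = (1.303 +/- 0.194445) / (0.83).
  z_1 = (1.303 + 0.194445) / (0.83) = 1.8042,   |z_1| = 1.8042.
  z_2 = (1.303 - 0.194445) / (0.83) = 1.3356,   |z_2| = 1.3356.
Moduli of all roots: 1.8042, 1.3356.
All moduli strictly greater than 1? Yes.
Verdict: Stationary.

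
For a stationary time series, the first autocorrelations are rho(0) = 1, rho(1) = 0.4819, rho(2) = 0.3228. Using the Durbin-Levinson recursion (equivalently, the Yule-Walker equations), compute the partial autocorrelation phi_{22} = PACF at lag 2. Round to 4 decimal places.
\phi_{22} = 0.1180

The PACF at lag k is phi_{kk}, the last component of the solution
to the Yule-Walker system G_k phi = r_k where
  (G_k)_{ij} = rho(|i - j|), (r_k)_i = rho(i), i,j = 1..k.
Equivalently, Durbin-Levinson gives phi_{kk} iteratively:
  phi_{11} = rho(1)
  phi_{kk} = [rho(k) - sum_{j=1..k-1} phi_{k-1,j} rho(k-j)]
            / [1 - sum_{j=1..k-1} phi_{k-1,j} rho(j)],
  phi_{k,j} = phi_{k-1,j} - phi_{kk} phi_{k-1,k-j},  j = 1..k-1.
Step k = 1:
  phi_11 = rho(1) = 0.4819.
Step k = 2:
  phi_22 = [rho(2) - phi_11 rho(1)] / [1 - phi_11 rho(1)] = [0.3228 - (0.4819)(0.4819)] / [1 - (0.4819)(0.4819)]
         = 0.09057239 / 0.76777239 = 0.118.
Therefore phi_{22} = 0.1180.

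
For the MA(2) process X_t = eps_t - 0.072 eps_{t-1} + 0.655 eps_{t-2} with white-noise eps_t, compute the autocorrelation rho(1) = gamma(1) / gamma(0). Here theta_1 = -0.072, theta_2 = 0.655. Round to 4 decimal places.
\rho(1) = -0.0831

For an MA(q) process with theta_0 = 1, the autocovariance is
  gamma(k) = sigma^2 * sum_{i=0..q-k} theta_i * theta_{i+k},
and rho(k) = gamma(k) / gamma(0). Sigma^2 cancels.
  numerator   = (1)*(-0.072) + (-0.072)*(0.655) = -0.11916.
  denominator = (1)^2 + (-0.072)^2 + (0.655)^2 = 1.434209.
  rho(1) = -0.11916 / 1.434209 = -0.0831.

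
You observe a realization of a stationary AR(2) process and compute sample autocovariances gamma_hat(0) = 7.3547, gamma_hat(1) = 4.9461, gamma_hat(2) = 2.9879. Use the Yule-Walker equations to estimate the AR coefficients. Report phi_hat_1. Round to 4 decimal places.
\hat\phi_{1} = 0.7290

The Yule-Walker equations for an AR(p) process read, in matrix form,
  Gamma_p phi = r_p,   with   (Gamma_p)_{ij} = gamma(|i - j|),
                       (r_p)_i = gamma(i),   i,j = 1..p.
Substitute the sample gammas (Toeplitz matrix and right-hand side of size 2):
  Gamma_p = [[7.3547, 4.9461], [4.9461, 7.3547]]
  r_p     = [4.9461, 2.9879]
Written out:
  7.3547 phi_1 + 4.9461 phi_2 = 4.9461
  4.9461 phi_1 + 7.3547 phi_2 = 2.9879
Solve by Cramer's rule:
  det = gamma(0)^2 - gamma(1)^2 = (7.3547)^2 - (4.9461)^2 = 54.09161209 - 24.46390521 = 29.62770688
  phi_hat_1 = [gamma(1) gamma(0) - gamma(1) gamma(2)] / det = [(4.9461)(7.3547) - (4.9461)(2.9879)] / 29.62770688 = 21.59862948 / 29.62770688 = 0.729
  phi_hat_2 = [gamma(0) gamma(2) - gamma(1)^2] / det = [(7.3547)(2.9879) - (4.9461)^2] / 29.62770688 = -2.48879708 / 29.62770688 = -0.084
So phi_hat = [0.7290, -0.0840].
Therefore phi_hat_1 = 0.7290.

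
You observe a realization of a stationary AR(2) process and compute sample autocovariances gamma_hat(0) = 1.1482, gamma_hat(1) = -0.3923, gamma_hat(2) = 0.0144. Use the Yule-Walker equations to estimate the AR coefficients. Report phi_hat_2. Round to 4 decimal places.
\hat\phi_{2} = -0.1180

The Yule-Walker equations for an AR(p) process read, in matrix form,
  Gamma_p phi = r_p,   with   (Gamma_p)_{ij} = gamma(|i - j|),
                       (r_p)_i = gamma(i),   i,j = 1..p.
Substitute the sample gammas (Toeplitz matrix and right-hand side of size 2):
  Gamma_p = [[1.1482, -0.3923], [-0.3923, 1.1482]]
  r_p     = [-0.3923, 0.0144]
Written out:
  1.1482 phi_1 - 0.3923 phi_2 = -0.3923
  -0.3923 phi_1 + 1.1482 phi_2 = 0.0144
Solve by Cramer's rule:
  det = gamma(0)^2 - gamma(1)^2 = (1.1482)^2 - (-0.3923)^2 = 1.31836324 - 0.15389929 = 1.16446395
  phi_hat_1 = [gamma(1) gamma(0) - gamma(1) gamma(2)] / det = [(-0.3923)(1.1482) - (-0.3923)(0.0144)] / 1.16446395 = -0.44478974 / 1.16446395 = -0.382
  phi_hat_2 = [gamma(0) gamma(2) - gamma(1)^2] / det = [(1.1482)(0.0144) - (-0.3923)^2] / 1.16446395 = -0.13736521 / 1.16446395 = -0.118
So phi_hat = [-0.3820, -0.1180].
Therefore phi_hat_2 = -0.1180.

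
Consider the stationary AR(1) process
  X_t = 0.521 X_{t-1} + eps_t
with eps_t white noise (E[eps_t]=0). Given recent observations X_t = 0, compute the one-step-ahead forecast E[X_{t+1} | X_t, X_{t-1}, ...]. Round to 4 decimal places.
E[X_{t+1} \mid \mathcal F_t] = 0.0000

For an AR(p) model X_t = c + sum_i phi_i X_{t-i} + eps_t, the
one-step-ahead conditional mean is
  E[X_{t+1} | X_t, ...] = c + sum_i phi_i X_{t+1-i}.
Substitute known values:
  E[X_{t+1} | ...] = (0.521) * (0)
                   = 0.0000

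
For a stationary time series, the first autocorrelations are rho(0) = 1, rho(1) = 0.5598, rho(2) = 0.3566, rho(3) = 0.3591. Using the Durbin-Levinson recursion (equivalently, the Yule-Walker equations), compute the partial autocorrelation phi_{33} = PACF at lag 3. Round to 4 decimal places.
\phi_{33} = 0.2000

The PACF at lag k is phi_{kk}, the last component of the solution
to the Yule-Walker system G_k phi = r_k where
  (G_k)_{ij} = rho(|i - j|), (r_k)_i = rho(i), i,j = 1..k.
Equivalently, Durbin-Levinson gives phi_{kk} iteratively:
  phi_{11} = rho(1)
  phi_{kk} = [rho(k) - sum_{j=1..k-1} phi_{k-1,j} rho(k-j)]
            / [1 - sum_{j=1..k-1} phi_{k-1,j} rho(j)],
  phi_{k,j} = phi_{k-1,j} - phi_{kk} phi_{k-1,k-j},  j = 1..k-1.
Step k = 1:
  phi_11 = rho(1) = 0.5598.
Step k = 2:
  phi_22 = [rho(2) - phi_11 rho(1)] / [1 - phi_11 rho(1)] = [0.3566 - (0.5598)(0.5598)] / [1 - (0.5598)(0.5598)]
         = 0.04322396 / 0.68662396 = 0.062951.
  Update: phi_21 = phi_11 - phi_22 phi_11 = 0.5598 - (0.062951)(0.5598) = 0.52456.
Step k = 3:
  phi_33 = [rho(3) - phi_21 rho(2) - phi_22 rho(1)] / [1 - phi_21 rho(1) - phi_22 rho(2)]
    numerator   = 0.3591 - (0.52456)(0.3566) - (0.062951)(0.5598) = 0.13680177
    denominator = 1 - (0.52456)(0.5598) - (0.062951)(0.3566) = 0.68390295
  phi_33 = 0.13680177 / 0.68390295 = 0.2.
Therefore phi_{33} = 0.2000.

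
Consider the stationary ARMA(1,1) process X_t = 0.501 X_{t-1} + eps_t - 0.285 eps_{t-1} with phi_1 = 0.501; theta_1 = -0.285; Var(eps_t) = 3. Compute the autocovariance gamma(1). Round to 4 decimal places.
\gamma(1) = 0.7416

Multiply the model equation by X_{t-k} and take expectations. With theta_0 = psi_0 = 1 and psi_j the MA(infinity) weights, this gives
  gamma(k) - sum_i phi_i gamma(k-i) = c_k,
  c_k = sigma^2 * sum_{j=k..q} theta_j psi_{j-k}   (c_k = 0 for k > q),
using gamma(-m) = gamma(m).
psi-weights needed (psi_j = theta_j + sum_i phi_i psi_{j-i}):
  psi_1 = theta_1 + phi_1 = -0.285 + (0.501) = 0.216
Right-hand sides:
  c_0 = sigma^2 (1 + theta_1 psi_1) = 3 * (1 + (-0.285)(0.216)) = 3 * 0.93844 = 2.81532
  c_1 = sigma^2 theta_1 = 3 * (-0.285) = -0.855
  c_2 = 0
Equations for k = 0 and k = 1 (AR order 1):
  gamma(0) = phi_1 gamma(1) + c_0
  gamma(1) = phi_1 gamma(0) + c_1
Substituting the second into the first: gamma(0) (1 - phi_1^2) = c_0 + phi_1 c_1, so
  gamma(0) = (c_0 + phi_1 c_1) / (1 - phi_1^2) = (2.81532 + (0.501)(-0.855)) / (1 - (0.501)^2) = 2.386965 / 0.748999 = 3.186873.
  gamma(1) = phi_1 gamma(0) + c_1 = (0.501)(3.186873) + (-0.855) = 0.741624.
Therefore gamma(1) = 0.7416 (to 4 decimal places).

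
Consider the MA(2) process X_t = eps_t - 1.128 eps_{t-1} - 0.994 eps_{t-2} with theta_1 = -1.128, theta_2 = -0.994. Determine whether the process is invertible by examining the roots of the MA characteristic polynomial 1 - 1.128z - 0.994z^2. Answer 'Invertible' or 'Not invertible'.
\text{Not invertible}

The MA(q) characteristic polynomial is P(z) = 1 - 1.128z - 0.994z^2.
Invertibility requires all roots to lie outside the unit circle, i.e. |z| > 1 for every root.
Set 1 + (-1.128) z + (-0.994) z^2 = 0, i.e. a z^2 + b z + c = 0 with a = -0.994, b = -1.128, c = 1.
Discriminant D = b^2 - 4ac = (-1.128)^2 - 4*(-0.994)*1 = 1.272384 - (-3.976) = 5.248384.
D >= 0, so the roots are real: z = (-b +/- sqrt(D)) / (2a) = (1.128 +/- 2.290935) / (-1.988).
  z_1 = (1.128 + 2.290935) / (-1.988) = -1.7198,   |z_1| = 1.7198.
  z_2 = (1.128 - 2.290935) / (-1.988) = 0.585,   |z_2| = 0.585.
Moduli of all roots: 1.7198, 0.5850.
All moduli strictly greater than 1? No.
Verdict: Not invertible.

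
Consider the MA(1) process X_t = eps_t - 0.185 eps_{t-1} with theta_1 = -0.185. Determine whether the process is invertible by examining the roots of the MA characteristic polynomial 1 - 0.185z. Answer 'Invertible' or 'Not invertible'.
\text{Invertible}

The MA(q) characteristic polynomial is P(z) = 1 - 0.185z.
Invertibility requires all roots to lie outside the unit circle, i.e. |z| > 1 for every root.
This is linear in z: 1 + (-0.185) z = 0  =>  z = -1/(-0.185) = 5.405405,  |z| = 5.405405.
Moduli of all roots: 5.4054.
All moduli strictly greater than 1? Yes.
Verdict: Invertible.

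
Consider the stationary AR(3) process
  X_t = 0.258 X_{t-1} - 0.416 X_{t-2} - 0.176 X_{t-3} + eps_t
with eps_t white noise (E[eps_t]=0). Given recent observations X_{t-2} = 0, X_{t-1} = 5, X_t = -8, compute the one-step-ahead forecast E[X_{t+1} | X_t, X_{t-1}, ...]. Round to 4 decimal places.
E[X_{t+1} \mid \mathcal F_t] = -4.1440

For an AR(p) model X_t = c + sum_i phi_i X_{t-i} + eps_t, the
one-step-ahead conditional mean is
  E[X_{t+1} | X_t, ...] = c + sum_i phi_i X_{t+1-i}.
Substitute known values:
  E[X_{t+1} | ...] = (0.258) * (-8) + (-0.416) * (5) + (-0.176) * (0)
                   = -4.1440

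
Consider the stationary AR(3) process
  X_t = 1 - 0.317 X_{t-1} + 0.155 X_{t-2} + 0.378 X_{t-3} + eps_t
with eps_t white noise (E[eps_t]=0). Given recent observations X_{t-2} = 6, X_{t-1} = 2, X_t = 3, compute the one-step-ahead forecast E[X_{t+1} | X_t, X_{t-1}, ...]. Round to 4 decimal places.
E[X_{t+1} \mid \mathcal F_t] = 2.6270

For an AR(p) model X_t = c + sum_i phi_i X_{t-i} + eps_t, the
one-step-ahead conditional mean is
  E[X_{t+1} | X_t, ...] = c + sum_i phi_i X_{t+1-i}.
Substitute known values:
  E[X_{t+1} | ...] = 1 + (-0.317) * (3) + (0.155) * (2) + (0.378) * (6)
                   = 2.6270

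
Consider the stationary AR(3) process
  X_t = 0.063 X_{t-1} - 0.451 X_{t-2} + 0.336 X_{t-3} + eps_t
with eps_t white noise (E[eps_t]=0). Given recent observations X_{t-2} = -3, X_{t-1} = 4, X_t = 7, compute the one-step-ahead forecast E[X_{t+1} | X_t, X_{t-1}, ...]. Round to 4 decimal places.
E[X_{t+1} \mid \mathcal F_t] = -2.3710

For an AR(p) model X_t = c + sum_i phi_i X_{t-i} + eps_t, the
one-step-ahead conditional mean is
  E[X_{t+1} | X_t, ...] = c + sum_i phi_i X_{t+1-i}.
Substitute known values:
  E[X_{t+1} | ...] = (0.063) * (7) + (-0.451) * (4) + (0.336) * (-3)
                   = -2.3710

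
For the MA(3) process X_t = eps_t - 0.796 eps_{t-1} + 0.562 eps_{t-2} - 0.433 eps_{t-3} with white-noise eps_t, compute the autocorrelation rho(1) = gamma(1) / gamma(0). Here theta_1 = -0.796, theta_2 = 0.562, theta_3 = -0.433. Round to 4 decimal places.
\rho(1) = -0.6957

For an MA(q) process with theta_0 = 1, the autocovariance is
  gamma(k) = sigma^2 * sum_{i=0..q-k} theta_i * theta_{i+k},
and rho(k) = gamma(k) / gamma(0). Sigma^2 cancels.
  numerator   = (1)*(-0.796) + (-0.796)*(0.562) + (0.562)*(-0.433) = -1.486698.
  denominator = (1)^2 + (-0.796)^2 + (0.562)^2 + (-0.433)^2 = 2.136949.
  rho(1) = -1.486698 / 2.136949 = -0.6957.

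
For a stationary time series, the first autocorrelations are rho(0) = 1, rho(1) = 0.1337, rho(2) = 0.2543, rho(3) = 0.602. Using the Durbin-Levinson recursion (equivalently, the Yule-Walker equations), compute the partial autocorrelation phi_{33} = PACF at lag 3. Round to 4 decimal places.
\phi_{33} = 0.5880

The PACF at lag k is phi_{kk}, the last component of the solution
to the Yule-Walker system G_k phi = r_k where
  (G_k)_{ij} = rho(|i - j|), (r_k)_i = rho(i), i,j = 1..k.
Equivalently, Durbin-Levinson gives phi_{kk} iteratively:
  phi_{11} = rho(1)
  phi_{kk} = [rho(k) - sum_{j=1..k-1} phi_{k-1,j} rho(k-j)]
            / [1 - sum_{j=1..k-1} phi_{k-1,j} rho(j)],
  phi_{k,j} = phi_{k-1,j} - phi_{kk} phi_{k-1,k-j},  j = 1..k-1.
Step k = 1:
  phi_11 = rho(1) = 0.1337.
Step k = 2:
  phi_22 = [rho(2) - phi_11 rho(1)] / [1 - phi_11 rho(1)] = [0.2543 - (0.1337)(0.1337)] / [1 - (0.1337)(0.1337)]
         = 0.23642431 / 0.98212431 = 0.240727.
  Update: phi_21 = phi_11 - phi_22 phi_11 = 0.1337 - (0.240727)(0.1337) = 0.101515.
Step k = 3:
  phi_33 = [rho(3) - phi_21 rho(2) - phi_22 rho(1)] / [1 - phi_21 rho(1) - phi_22 rho(2)]
    numerator   = 0.602 - (0.101515)(0.2543) - (0.240727)(0.1337) = 0.54399954
    denominator = 1 - (0.101515)(0.1337) - (0.240727)(0.2543) = 0.92521048
  phi_33 = 0.54399954 / 0.92521048 = 0.588.
Therefore phi_{33} = 0.5880.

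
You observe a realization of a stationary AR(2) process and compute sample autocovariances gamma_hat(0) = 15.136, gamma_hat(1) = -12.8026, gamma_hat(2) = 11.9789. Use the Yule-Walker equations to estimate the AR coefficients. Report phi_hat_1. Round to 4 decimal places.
\hat\phi_{1} = -0.6200

The Yule-Walker equations for an AR(p) process read, in matrix form,
  Gamma_p phi = r_p,   with   (Gamma_p)_{ij} = gamma(|i - j|),
                       (r_p)_i = gamma(i),   i,j = 1..p.
Substitute the sample gammas (Toeplitz matrix and right-hand side of size 2):
  Gamma_p = [[15.136, -12.8026], [-12.8026, 15.136]]
  r_p     = [-12.8026, 11.9789]
Written out:
  15.136 phi_1 - 12.8026 phi_2 = -12.8026
  -12.8026 phi_1 + 15.136 phi_2 = 11.9789
Solve by Cramer's rule:
  det = gamma(0)^2 - gamma(1)^2 = (15.136)^2 - (-12.8026)^2 = 229.098496 - 163.90656676 = 65.19192924
  phi_hat_1 = [gamma(1) gamma(0) - gamma(1) gamma(2)] / det = [(-12.8026)(15.136) - (-12.8026)(11.9789)] / 65.19192924 = -40.41908846 / 65.19192924 = -0.62
  phi_hat_2 = [gamma(0) gamma(2) - gamma(1)^2] / det = [(15.136)(11.9789) - (-12.8026)^2] / 65.19192924 = 17.40606364 / 65.19192924 = 0.267
So phi_hat = [-0.6200, 0.2670].
Therefore phi_hat_1 = -0.6200.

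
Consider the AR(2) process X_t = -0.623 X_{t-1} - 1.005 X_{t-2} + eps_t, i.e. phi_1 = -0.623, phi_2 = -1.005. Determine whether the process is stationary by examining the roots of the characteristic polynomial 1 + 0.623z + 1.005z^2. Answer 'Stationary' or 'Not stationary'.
\text{Not stationary}

The AR(p) characteristic polynomial is P(z) = 1 + 0.623z + 1.005z^2.
Stationarity requires all roots to lie outside the unit circle, i.e. |z| > 1 for every root.
Set 1 + (0.623) z + (1.005) z^2 = 0, i.e. a z^2 + b z + c = 0 with a = 1.005, b = 0.623, c = 1.
Discriminant D = b^2 - 4ac = (0.623)^2 - 4*(1.005)*1 = 0.388129 - (4.02) = -3.631871.
D < 0, so the roots are the complex-conjugate pair z = (-b +/- i sqrt(-D)) / (2a) = -0.31 +/- 0.9481i.
For a conjugate pair |z|^2 = z * conj(z) = (product of roots) = c/a = 1/(1.005) = 0.995025, so |z| = sqrt(0.995025) = 0.9975 for both roots.
Moduli of all roots: 0.9975, 0.9975.
All moduli strictly greater than 1? No.
Verdict: Not stationary.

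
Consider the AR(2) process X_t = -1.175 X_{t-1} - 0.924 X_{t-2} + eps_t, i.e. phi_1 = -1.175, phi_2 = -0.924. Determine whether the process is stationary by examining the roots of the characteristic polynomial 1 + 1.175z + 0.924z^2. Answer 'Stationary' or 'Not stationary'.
\text{Stationary}

The AR(p) characteristic polynomial is P(z) = 1 + 1.175z + 0.924z^2.
Stationarity requires all roots to lie outside the unit circle, i.e. |z| > 1 for every root.
Set 1 + (1.175) z + (0.924) z^2 = 0, i.e. a z^2 + b z + c = 0 with a = 0.924, b = 1.175, c = 1.
Discriminant D = b^2 - 4ac = (1.175)^2 - 4*(0.924)*1 = 1.380625 - (3.696) = -2.315375.
D < 0, so the roots are the complex-conjugate pair z = (-b +/- i sqrt(-D)) / (2a) = -0.6358 +/- 0.8234i.
For a conjugate pair |z|^2 = z * conj(z) = (product of roots) = c/a = 1/(0.924) = 1.082251, so |z| = sqrt(1.082251) = 1.0403 for both roots.
Moduli of all roots: 1.0403, 1.0403.
All moduli strictly greater than 1? Yes.
Verdict: Stationary.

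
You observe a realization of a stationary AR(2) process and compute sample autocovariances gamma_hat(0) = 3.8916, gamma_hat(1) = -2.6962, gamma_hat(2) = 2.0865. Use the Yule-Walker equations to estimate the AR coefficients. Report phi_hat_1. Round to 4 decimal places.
\hat\phi_{1} = -0.6180

The Yule-Walker equations for an AR(p) process read, in matrix form,
  Gamma_p phi = r_p,   with   (Gamma_p)_{ij} = gamma(|i - j|),
                       (r_p)_i = gamma(i),   i,j = 1..p.
Substitute the sample gammas (Toeplitz matrix and right-hand side of size 2):
  Gamma_p = [[3.8916, -2.6962], [-2.6962, 3.8916]]
  r_p     = [-2.6962, 2.0865]
Written out:
  3.8916 phi_1 - 2.6962 phi_2 = -2.6962
  -2.6962 phi_1 + 3.8916 phi_2 = 2.0865
Solve by Cramer's rule:
  det = gamma(0)^2 - gamma(1)^2 = (3.8916)^2 - (-2.6962)^2 = 15.14455056 - 7.26949444 = 7.87505612
  phi_hat_1 = [gamma(1) gamma(0) - gamma(1) gamma(2)] / det = [(-2.6962)(3.8916) - (-2.6962)(2.0865)] / 7.87505612 = -4.86691062 / 7.87505612 = -0.618
  phi_hat_2 = [gamma(0) gamma(2) - gamma(1)^2] / det = [(3.8916)(2.0865) - (-2.6962)^2] / 7.87505612 = 0.85032896 / 7.87505612 = 0.108
So phi_hat = [-0.6180, 0.1080].
Therefore phi_hat_1 = -0.6180.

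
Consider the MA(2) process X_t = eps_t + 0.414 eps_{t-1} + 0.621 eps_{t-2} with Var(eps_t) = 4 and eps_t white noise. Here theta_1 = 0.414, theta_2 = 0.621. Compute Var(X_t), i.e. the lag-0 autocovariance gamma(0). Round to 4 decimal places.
\gamma(0) = 6.2281

For an MA(q) process X_t = eps_t + sum_i theta_i eps_{t-i} with
Var(eps_t) = sigma^2, the variance is
  gamma(0) = sigma^2 * (1 + sum_i theta_i^2).
  sum_i theta_i^2 = (0.414)^2 + (0.621)^2 = 0.171396 + 0.385641 = 0.557037.
  gamma(0) = 4 * (1 + 0.557037) = 4 * 1.557037 = 6.228148, which rounds to 6.2281.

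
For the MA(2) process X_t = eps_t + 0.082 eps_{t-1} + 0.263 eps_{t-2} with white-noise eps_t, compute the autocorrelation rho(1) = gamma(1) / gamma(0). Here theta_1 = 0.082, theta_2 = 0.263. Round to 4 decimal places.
\rho(1) = 0.0963

For an MA(q) process with theta_0 = 1, the autocovariance is
  gamma(k) = sigma^2 * sum_{i=0..q-k} theta_i * theta_{i+k},
and rho(k) = gamma(k) / gamma(0). Sigma^2 cancels.
  numerator   = (1)*(0.082) + (0.082)*(0.263) = 0.103566.
  denominator = (1)^2 + (0.082)^2 + (0.263)^2 = 1.075893.
  rho(1) = 0.103566 / 1.075893 = 0.0963.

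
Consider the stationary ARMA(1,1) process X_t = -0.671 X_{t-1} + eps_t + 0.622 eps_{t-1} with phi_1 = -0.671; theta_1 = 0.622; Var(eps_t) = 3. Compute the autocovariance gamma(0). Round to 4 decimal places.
\gamma(0) = 3.0131

Multiply the model equation by X_{t-k} and take expectations. With theta_0 = psi_0 = 1 and psi_j the MA(infinity) weights, this gives
  gamma(k) - sum_i phi_i gamma(k-i) = c_k,
  c_k = sigma^2 * sum_{j=k..q} theta_j psi_{j-k}   (c_k = 0 for k > q),
using gamma(-m) = gamma(m).
psi-weights needed (psi_j = theta_j + sum_i phi_i psi_{j-i}):
  psi_1 = theta_1 + phi_1 = 0.622 + (-0.671) = -0.049
Right-hand sides:
  c_0 = sigma^2 (1 + theta_1 psi_1) = 3 * (1 + (0.622)(-0.049)) = 3 * 0.969522 = 2.908566
  c_1 = sigma^2 theta_1 = 3 * (0.622) = 1.866
  c_2 = 0
Equations for k = 0 and k = 1 (AR order 1):
  gamma(0) = phi_1 gamma(1) + c_0
  gamma(1) = phi_1 gamma(0) + c_1
Substituting the second into the first: gamma(0) (1 - phi_1^2) = c_0 + phi_1 c_1, so
  gamma(0) = (c_0 + phi_1 c_1) / (1 - phi_1^2) = (2.908566 + (-0.671)(1.866)) / (1 - (-0.671)^2) = 1.65648 / 0.549759 = 3.013102.
Therefore gamma(0) = 3.0131 (to 4 decimal places).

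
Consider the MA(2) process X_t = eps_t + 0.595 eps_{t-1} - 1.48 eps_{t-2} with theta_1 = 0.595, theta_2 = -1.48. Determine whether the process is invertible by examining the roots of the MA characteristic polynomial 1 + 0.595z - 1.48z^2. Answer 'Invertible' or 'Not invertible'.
\text{Not invertible}

The MA(q) characteristic polynomial is P(z) = 1 + 0.595z - 1.48z^2.
Invertibility requires all roots to lie outside the unit circle, i.e. |z| > 1 for every root.
Set 1 + (0.595) z + (-1.48) z^2 = 0, i.e. a z^2 + b z + c = 0 with a = -1.48, b = 0.595, c = 1.
Discriminant D = b^2 - 4ac = (0.595)^2 - 4*(-1.48)*1 = 0.354025 - (-5.92) = 6.274025.
D >= 0, so the roots are real: z = (-b +/- sqrt(D)) / (2a) = (-0.595 +/- 2.5048) / (-2.96).
  z_1 = (-0.595 + 2.5048) / (-2.96) = -0.6452,   |z_1| = 0.6452.
  z_2 = (-0.595 - 2.5048) / (-2.96) = 1.0472,   |z_2| = 1.0472.
Moduli of all roots: 0.6452, 1.0472.
All moduli strictly greater than 1? No.
Verdict: Not invertible.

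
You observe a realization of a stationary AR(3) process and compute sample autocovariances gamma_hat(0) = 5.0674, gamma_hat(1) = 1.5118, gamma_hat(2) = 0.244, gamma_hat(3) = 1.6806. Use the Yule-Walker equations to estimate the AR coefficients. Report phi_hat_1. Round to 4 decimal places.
\hat\phi_{1} = 0.3280

The Yule-Walker equations for an AR(p) process read, in matrix form,
  Gamma_p phi = r_p,   with   (Gamma_p)_{ij} = gamma(|i - j|),
                       (r_p)_i = gamma(i),   i,j = 1..p.
Substitute the sample gammas (Toeplitz matrix and right-hand side of size 3):
  Gamma_p = [[5.0674, 1.5118, 0.244], [1.5118, 5.0674, 1.5118], [0.244, 1.5118, 5.0674]]
  r_p     = [1.5118, 0.244, 1.6806]
Written out (R1..R3):
  (R1) 5.0674 phi_1 + 1.5118 phi_2 + 0.244 phi_3 = 1.5118
  (R2) 1.5118 phi_1 + 5.0674 phi_2 + 1.5118 phi_3 = 0.244
  (R3) 0.244 phi_1 + 1.5118 phi_2 + 5.0674 phi_3 = 1.6806
Gaussian elimination:
  R2 <- R2 - (1.5118/5.0674) R1 = R2 - (0.298338) R1:  4.616372 phi_2 + 1.439005 phi_3 = -0.207028
  R3 <- R3 - (0.244/5.0674) R1 = R3 - (0.048151) R1:  1.439005 phi_2 + 5.055651 phi_3 = 1.607805
  R3 <- R3 - (1.439005/4.616372) R2 = R3 - (0.311718) R2:  4.607088 phi_3 = 1.67234
Back-substitution:
  phi_hat_3 = 1.67234 / 4.607088 = 0.362993
  phi_hat_2 = (-0.207028 - (1.439005)(0.362993)) / 4.616372 = -0.157998
  phi_hat_1 = (1.5118 - (1.5118)(-0.157998) - (0.244)(0.362993)) / 5.0674 = 0.327997
So phi_hat = [0.3280, -0.1580, 0.3630].
Therefore phi_hat_1 = 0.3280.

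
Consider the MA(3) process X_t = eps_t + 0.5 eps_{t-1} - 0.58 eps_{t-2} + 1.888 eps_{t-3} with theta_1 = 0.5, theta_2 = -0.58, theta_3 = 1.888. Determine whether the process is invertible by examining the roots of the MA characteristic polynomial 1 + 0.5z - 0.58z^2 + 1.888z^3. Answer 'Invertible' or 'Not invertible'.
\text{Not invertible}

The MA(q) characteristic polynomial is P(z) = 1 + 0.5z - 0.58z^2 + 1.888z^3.
Invertibility requires all roots to lie outside the unit circle, i.e. |z| > 1 for every root.
Degree 3: look for a simple real root z0 first, then factor out (1 - z/z0) and solve the remaining quadratic.
Testing z0 = -0.625: P(-0.625) = 1 + (0.5)(-0.625) + (-0.58)(-0.625)^2 + (1.888)(-0.625)^3
  = 1 + (-0.3125) + (-0.226562) + (-0.460938) = 0.  So z_0 = -0.625 is a root, |z_0| = 0.625.
Divide out the factor (1 + 1.6 z) = (1 - z/z0) (since 1/z0 = -1.6):
  P(z) = (1 + 1.6 z)(1 + (-1.1) z + (1.18) z^2)
  [check: z-coef -1.1 - (-1.6) = 0.5; z^2-coef 1.18 - (-1.6)(-1.1) = -0.58; z^3-coef -(-1.6)(1.18) = 1.888.]
Remaining roots from the quadratic factor 1 + (-1.1) z + (1.18) z^2:
  Set 1 + (-1.1) z + (1.18) z^2 = 0, i.e. a z^2 + b z + c = 0 with a = 1.18, b = -1.1, c = 1.
  Discriminant D = b^2 - 4ac = (-1.1)^2 - 4*(1.18)*1 = 1.21 - (4.72) = -3.51.
  D < 0, so the roots are the complex-conjugate pair z = (-b +/- i sqrt(-D)) / (2a) = 0.4661 +/- 0.7939i.
  For a conjugate pair |z|^2 = z * conj(z) = (product of roots) = c/a = 1/(1.18) = 0.847458, so |z| = sqrt(0.847458) = 0.9206 for both roots.
Moduli of all roots: 0.6250, 0.9206, 0.9206.
All moduli strictly greater than 1? No.
Verdict: Not invertible.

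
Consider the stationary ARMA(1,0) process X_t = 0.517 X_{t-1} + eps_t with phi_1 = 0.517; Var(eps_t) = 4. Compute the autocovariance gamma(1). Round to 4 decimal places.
\gamma(1) = 2.8224

Multiply the model equation by X_{t-k} and take expectations. With theta_0 = psi_0 = 1 and psi_j the MA(infinity) weights, this gives
  gamma(k) - sum_i phi_i gamma(k-i) = c_k,
  c_k = sigma^2 * sum_{j=k..q} theta_j psi_{j-k}   (c_k = 0 for k > q),
using gamma(-m) = gamma(m).
Pure AR (q = 0): c_0 = sigma^2 = 4, c_k = 0 for k >= 1.
Equations for k = 0 and k = 1 (AR order 1):
  gamma(0) = phi_1 gamma(1) + c_0
  gamma(1) = phi_1 gamma(0) + c_1
Substituting the second into the first: gamma(0) (1 - phi_1^2) = c_0 + phi_1 c_1, so
  gamma(0) = c_0 / (1 - phi_1^2) = 4 / (1 - (0.517)^2) = 4 / 0.732711 = 5.459178.
  gamma(1) = phi_1 gamma(0) = (0.517)(5.459178) = 2.822395.
Therefore gamma(1) = 2.8224 (to 4 decimal places).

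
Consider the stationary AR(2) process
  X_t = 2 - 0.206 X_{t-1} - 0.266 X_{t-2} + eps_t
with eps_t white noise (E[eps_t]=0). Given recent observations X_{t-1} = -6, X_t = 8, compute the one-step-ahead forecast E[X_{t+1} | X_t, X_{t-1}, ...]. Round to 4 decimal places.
E[X_{t+1} \mid \mathcal F_t] = 1.9480

For an AR(p) model X_t = c + sum_i phi_i X_{t-i} + eps_t, the
one-step-ahead conditional mean is
  E[X_{t+1} | X_t, ...] = c + sum_i phi_i X_{t+1-i}.
Substitute known values:
  E[X_{t+1} | ...] = 2 + (-0.206) * (8) + (-0.266) * (-6)
                   = 1.9480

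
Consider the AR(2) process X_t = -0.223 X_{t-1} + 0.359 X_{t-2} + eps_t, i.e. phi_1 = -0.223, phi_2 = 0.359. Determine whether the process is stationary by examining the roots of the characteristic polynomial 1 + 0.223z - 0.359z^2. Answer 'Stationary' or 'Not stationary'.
\text{Stationary}

The AR(p) characteristic polynomial is P(z) = 1 + 0.223z - 0.359z^2.
Stationarity requires all roots to lie outside the unit circle, i.e. |z| > 1 for every root.
Set 1 + (0.223) z + (-0.359) z^2 = 0, i.e. a z^2 + b z + c = 0 with a = -0.359, b = 0.223, c = 1.
Discriminant D = b^2 - 4ac = (0.223)^2 - 4*(-0.359)*1 = 0.049729 - (-1.436) = 1.485729.
D >= 0, so the roots are real: z = (-b +/- sqrt(D)) / (2a) = (-0.223 +/- 1.218905) / (-0.718).
  z_1 = (-0.223 + 1.218905) / (-0.718) = -1.3871,   |z_1| = 1.3871.
  z_2 = (-0.223 - 1.218905) / (-0.718) = 2.0082,   |z_2| = 2.0082.
Moduli of all roots: 1.3871, 2.0082.
All moduli strictly greater than 1? Yes.
Verdict: Stationary.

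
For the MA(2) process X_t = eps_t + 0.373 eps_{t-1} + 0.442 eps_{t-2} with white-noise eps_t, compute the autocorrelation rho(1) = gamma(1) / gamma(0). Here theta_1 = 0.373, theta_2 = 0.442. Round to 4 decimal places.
\rho(1) = 0.4030

For an MA(q) process with theta_0 = 1, the autocovariance is
  gamma(k) = sigma^2 * sum_{i=0..q-k} theta_i * theta_{i+k},
and rho(k) = gamma(k) / gamma(0). Sigma^2 cancels.
  numerator   = (1)*(0.373) + (0.373)*(0.442) = 0.537866.
  denominator = (1)^2 + (0.373)^2 + (0.442)^2 = 1.334493.
  rho(1) = 0.537866 / 1.334493 = 0.4030.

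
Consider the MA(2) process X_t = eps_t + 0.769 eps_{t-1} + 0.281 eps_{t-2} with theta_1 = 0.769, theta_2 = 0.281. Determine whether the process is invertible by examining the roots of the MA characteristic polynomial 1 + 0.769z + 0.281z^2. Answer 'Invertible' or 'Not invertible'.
\text{Invertible}

The MA(q) characteristic polynomial is P(z) = 1 + 0.769z + 0.281z^2.
Invertibility requires all roots to lie outside the unit circle, i.e. |z| > 1 for every root.
Set 1 + (0.769) z + (0.281) z^2 = 0, i.e. a z^2 + b z + c = 0 with a = 0.281, b = 0.769, c = 1.
Discriminant D = b^2 - 4ac = (0.769)^2 - 4*(0.281)*1 = 0.591361 - (1.124) = -0.532639.
D < 0, so the roots are the complex-conjugate pair z = (-b +/- i sqrt(-D)) / (2a) = -1.3683 +/- 1.2986i.
For a conjugate pair |z|^2 = z * conj(z) = (product of roots) = c/a = 1/(0.281) = 3.558719, so |z| = sqrt(3.558719) = 1.8865 for both roots.
Moduli of all roots: 1.8865, 1.8865.
All moduli strictly greater than 1? Yes.
Verdict: Invertible.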